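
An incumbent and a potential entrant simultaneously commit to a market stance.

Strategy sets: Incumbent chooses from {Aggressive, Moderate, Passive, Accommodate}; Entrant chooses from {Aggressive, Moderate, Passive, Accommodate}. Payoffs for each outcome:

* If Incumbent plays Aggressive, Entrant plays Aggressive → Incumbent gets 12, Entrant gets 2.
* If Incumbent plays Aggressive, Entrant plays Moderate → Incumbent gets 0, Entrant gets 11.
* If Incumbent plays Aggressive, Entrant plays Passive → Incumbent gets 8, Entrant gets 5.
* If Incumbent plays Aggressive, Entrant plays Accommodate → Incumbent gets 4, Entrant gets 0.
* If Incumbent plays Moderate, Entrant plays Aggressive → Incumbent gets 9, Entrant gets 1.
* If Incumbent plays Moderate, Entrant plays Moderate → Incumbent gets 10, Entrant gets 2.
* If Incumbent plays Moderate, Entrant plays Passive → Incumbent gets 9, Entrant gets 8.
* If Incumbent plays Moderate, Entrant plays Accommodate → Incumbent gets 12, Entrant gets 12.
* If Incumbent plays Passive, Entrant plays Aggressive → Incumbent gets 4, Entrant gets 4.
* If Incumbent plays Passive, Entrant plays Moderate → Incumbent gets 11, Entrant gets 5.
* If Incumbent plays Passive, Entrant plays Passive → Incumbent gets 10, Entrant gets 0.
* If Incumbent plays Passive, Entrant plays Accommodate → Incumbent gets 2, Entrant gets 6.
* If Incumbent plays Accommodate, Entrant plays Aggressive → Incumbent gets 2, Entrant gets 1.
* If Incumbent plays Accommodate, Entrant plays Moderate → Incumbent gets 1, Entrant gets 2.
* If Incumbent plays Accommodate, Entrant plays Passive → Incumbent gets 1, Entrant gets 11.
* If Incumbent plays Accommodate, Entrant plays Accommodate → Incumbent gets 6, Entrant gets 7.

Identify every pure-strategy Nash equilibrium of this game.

(Moderate, Accommodate)

For each player, find the best response to each opponent profile; mutual best responses are the pure NE.
Incumbent against Aggressive: payoffs 12, 9, 4, 2 → best response Aggressive.
Incumbent against Moderate: payoffs 0, 10, 11, 1 → best response Passive.
Incumbent against Passive: payoffs 8, 9, 10, 1 → best response Passive.
Incumbent against Accommodate: payoffs 4, 12, 2, 6 → best response Moderate.
Entrant against Aggressive: payoffs 2, 11, 5, 0 → best response Moderate.
Entrant against Moderate: payoffs 1, 2, 8, 12 → best response Accommodate.
Entrant against Passive: payoffs 4, 5, 0, 6 → best response Accommodate.
Entrant against Accommodate: payoffs 1, 2, 11, 7 → best response Passive.
Mutual best responses: (Moderate, Accommodate).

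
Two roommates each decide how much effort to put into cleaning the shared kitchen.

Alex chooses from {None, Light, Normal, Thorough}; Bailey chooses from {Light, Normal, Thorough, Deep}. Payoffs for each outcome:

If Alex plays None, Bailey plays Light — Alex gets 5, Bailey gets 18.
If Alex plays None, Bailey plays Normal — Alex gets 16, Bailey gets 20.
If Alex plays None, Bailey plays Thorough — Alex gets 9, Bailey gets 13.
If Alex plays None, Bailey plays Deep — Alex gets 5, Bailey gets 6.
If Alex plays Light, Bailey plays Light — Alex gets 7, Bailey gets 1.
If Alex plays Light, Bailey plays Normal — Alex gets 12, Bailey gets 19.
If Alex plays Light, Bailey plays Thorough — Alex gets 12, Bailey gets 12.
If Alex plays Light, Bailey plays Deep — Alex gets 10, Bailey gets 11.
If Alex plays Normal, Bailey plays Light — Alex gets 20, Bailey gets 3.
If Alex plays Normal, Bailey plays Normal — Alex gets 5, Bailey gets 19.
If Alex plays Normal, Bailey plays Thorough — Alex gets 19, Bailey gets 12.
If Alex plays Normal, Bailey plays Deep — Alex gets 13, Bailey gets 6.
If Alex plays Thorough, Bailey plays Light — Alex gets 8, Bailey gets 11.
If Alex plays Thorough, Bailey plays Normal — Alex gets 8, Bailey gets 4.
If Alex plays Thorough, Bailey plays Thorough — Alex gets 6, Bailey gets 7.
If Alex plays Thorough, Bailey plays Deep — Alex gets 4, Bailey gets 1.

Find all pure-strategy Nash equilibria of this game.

(None, Light): Alex can switch to Light (5 → 7). Not NE.
(None, Normal): Alex gets 16, best alternative 12; Bailey gets 20, best alternative 18. No profitable deviation — NE.
(None, Thorough): Alex can switch to Light (9 → 12). Not NE.
(None, Deep): Alex can switch to Light (5 → 10). Not NE.
(Light, Light): Alex can switch to Normal (7 → 20). Not NE.
(Light, Normal): Alex can switch to None (12 → 16). Not NE.
(Light, Thorough): Alex can switch to Normal (12 → 19). Not NE.
(Light, Deep): Alex can switch to Normal (10 → 13). Not NE.
(Normal, Light): Bailey can switch to Normal (3 → 19). Not NE.
(The remaining 7 profiles each have a profitable deviation by the same check.)

(None, Normal)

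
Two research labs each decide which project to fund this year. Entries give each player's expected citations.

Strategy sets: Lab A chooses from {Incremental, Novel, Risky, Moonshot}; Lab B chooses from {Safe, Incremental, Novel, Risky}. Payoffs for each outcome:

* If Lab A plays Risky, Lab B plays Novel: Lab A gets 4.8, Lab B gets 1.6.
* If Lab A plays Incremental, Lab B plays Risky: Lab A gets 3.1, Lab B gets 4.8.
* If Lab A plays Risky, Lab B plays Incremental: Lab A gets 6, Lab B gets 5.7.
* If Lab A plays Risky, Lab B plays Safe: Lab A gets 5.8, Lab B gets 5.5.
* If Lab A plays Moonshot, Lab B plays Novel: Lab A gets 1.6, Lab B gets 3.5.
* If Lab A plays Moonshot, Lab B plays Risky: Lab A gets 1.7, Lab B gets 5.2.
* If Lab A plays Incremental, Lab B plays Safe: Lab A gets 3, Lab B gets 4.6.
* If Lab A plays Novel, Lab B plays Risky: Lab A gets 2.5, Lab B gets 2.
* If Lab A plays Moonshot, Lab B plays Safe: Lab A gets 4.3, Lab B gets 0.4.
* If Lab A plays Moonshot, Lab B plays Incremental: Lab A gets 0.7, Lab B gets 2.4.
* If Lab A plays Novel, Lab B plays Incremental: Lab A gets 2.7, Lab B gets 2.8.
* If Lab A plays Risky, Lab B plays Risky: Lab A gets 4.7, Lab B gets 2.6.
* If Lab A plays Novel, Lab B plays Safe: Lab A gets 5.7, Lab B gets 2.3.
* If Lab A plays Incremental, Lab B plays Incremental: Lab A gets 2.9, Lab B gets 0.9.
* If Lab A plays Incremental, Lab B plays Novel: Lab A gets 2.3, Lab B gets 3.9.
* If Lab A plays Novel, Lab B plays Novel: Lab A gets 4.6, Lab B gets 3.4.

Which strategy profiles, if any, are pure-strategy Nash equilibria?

Pure NE: (Risky, Incremental)

(Incremental, Safe): Lab A can switch to Novel (3 → 5.7). Not NE.
(Incremental, Incremental): Lab A can switch to Risky (2.9 → 6). Not NE.
(Incremental, Novel): Lab A can switch to Novel (2.3 → 4.6). Not NE.
(Incremental, Risky): Lab A can switch to Risky (3.1 → 4.7). Not NE.
(Novel, Safe): Lab A can switch to Risky (5.7 → 5.8). Not NE.
(Novel, Incremental): Lab A can switch to Incremental (2.7 → 2.9). Not NE.
(Novel, Novel): Lab A can switch to Risky (4.6 → 4.8). Not NE.
(Novel, Risky): Lab A can switch to Incremental (2.5 → 3.1). Not NE.
(Risky, Incremental): Lab A gets 6, best alternative 2.9; Lab B gets 5.7, best alternative 5.5. No profitable deviation — NE.
(The remaining 7 profiles each have a profitable deviation by the same check.)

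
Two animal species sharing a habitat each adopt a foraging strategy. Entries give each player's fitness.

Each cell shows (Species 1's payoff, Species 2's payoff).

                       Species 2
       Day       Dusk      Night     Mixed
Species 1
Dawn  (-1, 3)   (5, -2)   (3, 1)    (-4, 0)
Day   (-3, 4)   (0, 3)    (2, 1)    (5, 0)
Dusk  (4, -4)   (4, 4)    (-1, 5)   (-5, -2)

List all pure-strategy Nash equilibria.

Species 1 against Day: payoffs -1, -3, 4 → best response Dusk.
Species 1 against Dusk: payoffs 5, 0, 4 → best response Dawn.
Species 1 against Night: payoffs 3, 2, -1 → best response Dawn.
Species 1 against Mixed: payoffs -4, 5, -5 → best response Day.
Species 2 against Dawn: payoffs 3, -2, 1, 0 → best response Day.
Species 2 against Day: payoffs 4, 3, 1, 0 → best response Day.
Species 2 against Dusk: payoffs -4, 4, 5, -2 → best response Night.
No profile is a mutual best response for all players.

This game has no pure Nash equilibrium.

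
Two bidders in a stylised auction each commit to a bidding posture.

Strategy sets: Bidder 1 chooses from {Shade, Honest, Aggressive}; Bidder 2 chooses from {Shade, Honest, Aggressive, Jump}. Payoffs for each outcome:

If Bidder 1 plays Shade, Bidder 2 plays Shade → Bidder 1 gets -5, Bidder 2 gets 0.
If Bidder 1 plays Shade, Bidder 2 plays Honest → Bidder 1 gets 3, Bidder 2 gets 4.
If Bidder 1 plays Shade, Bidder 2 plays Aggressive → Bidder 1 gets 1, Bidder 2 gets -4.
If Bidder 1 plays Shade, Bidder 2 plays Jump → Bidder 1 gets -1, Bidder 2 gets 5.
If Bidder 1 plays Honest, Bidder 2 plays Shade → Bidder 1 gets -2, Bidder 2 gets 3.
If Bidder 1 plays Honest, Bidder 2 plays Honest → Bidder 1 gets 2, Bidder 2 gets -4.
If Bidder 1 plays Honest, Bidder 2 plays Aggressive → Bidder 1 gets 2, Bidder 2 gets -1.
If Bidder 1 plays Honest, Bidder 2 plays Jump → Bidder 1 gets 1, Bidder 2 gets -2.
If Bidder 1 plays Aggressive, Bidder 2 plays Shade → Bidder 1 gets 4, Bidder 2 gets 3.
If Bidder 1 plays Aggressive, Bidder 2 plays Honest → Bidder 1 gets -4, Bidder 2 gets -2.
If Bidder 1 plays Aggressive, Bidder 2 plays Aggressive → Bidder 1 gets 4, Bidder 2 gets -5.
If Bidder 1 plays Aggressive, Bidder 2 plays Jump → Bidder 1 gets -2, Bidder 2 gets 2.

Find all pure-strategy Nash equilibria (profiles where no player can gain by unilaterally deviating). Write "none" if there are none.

Check each profile: it is a Nash equilibrium iff no player can strictly gain by switching unilaterally.
(Shade, Shade): Bidder 1 can switch to Honest (-5 → -2). Not NE.
(Shade, Honest): Bidder 2 can switch to Jump (4 → 5). Not NE.
(Shade, Aggressive): Bidder 1 can switch to Honest (1 → 2). Not NE.
(Shade, Jump): Bidder 1 can switch to Honest (-1 → 1). Not NE.
(Honest, Shade): Bidder 1 can switch to Aggressive (-2 → 4). Not NE.
(Honest, Honest): Bidder 1 can switch to Shade (2 → 3). Not NE.
(Honest, Aggressive): Bidder 1 can switch to Aggressive (2 → 4). Not NE.
(Honest, Jump): Bidder 2 can switch to Shade (-2 → 3). Not NE.
(Aggressive, Shade): Bidder 1 gets 4, best alternative -2; Bidder 2 gets 3, best alternative 2. No profitable deviation — NE.
(The remaining 3 profiles each have a profitable deviation by the same check.)

(Aggressive, Shade)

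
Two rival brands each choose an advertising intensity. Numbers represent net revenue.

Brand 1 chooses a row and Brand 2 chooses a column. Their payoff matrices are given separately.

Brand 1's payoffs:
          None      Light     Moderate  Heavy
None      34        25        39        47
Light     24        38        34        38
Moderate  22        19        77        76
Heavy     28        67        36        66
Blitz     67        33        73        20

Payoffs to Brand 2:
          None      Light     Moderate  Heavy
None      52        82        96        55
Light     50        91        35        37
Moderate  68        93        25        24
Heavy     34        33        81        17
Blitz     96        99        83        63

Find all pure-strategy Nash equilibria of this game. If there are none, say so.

This game has no pure Nash equilibrium.

(None, None): Brand 1 can switch to Blitz (34 → 67). Not NE.
(None, Light): Brand 1 can switch to Light (25 → 38). Not NE.
(None, Moderate): Brand 1 can switch to Moderate (39 → 77). Not NE.
(None, Heavy): Brand 1 can switch to Moderate (47 → 76). Not NE.
(Light, None): Brand 1 can switch to None (24 → 34). Not NE.
(Light, Light): Brand 1 can switch to Heavy (38 → 67). Not NE.
(The remaining 14 profiles each have a profitable deviation by the same check.)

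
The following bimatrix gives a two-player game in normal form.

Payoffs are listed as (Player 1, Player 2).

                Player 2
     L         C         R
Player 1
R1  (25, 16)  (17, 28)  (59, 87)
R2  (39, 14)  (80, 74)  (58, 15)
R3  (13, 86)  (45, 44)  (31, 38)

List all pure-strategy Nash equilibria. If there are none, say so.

Pure-strategy Nash equilibria: (R1, R), (R2, C)

Player 1 against L: payoffs 25, 39, 13 → best response R2.
Player 1 against C: payoffs 17, 80, 45 → best response R2.
Player 1 against R: payoffs 59, 58, 31 → best response R1.
Player 2 against R1: payoffs 16, 28, 87 → best response R.
Player 2 against R2: payoffs 14, 74, 15 → best response C.
Player 2 against R3: payoffs 86, 44, 38 → best response L.
Mutual best responses: (R1, R); (R2, C).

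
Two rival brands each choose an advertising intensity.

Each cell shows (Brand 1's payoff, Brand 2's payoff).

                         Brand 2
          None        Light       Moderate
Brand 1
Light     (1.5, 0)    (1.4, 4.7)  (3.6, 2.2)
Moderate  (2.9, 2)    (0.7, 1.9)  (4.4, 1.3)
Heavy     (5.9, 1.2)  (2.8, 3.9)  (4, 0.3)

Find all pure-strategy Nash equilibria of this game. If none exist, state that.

The unique pure-strategy Nash equilibrium is (Heavy, Light).

For each strategy profile, look for a profitable unilateral deviation.
(Light, None): Brand 1 can switch to Moderate (1.5 → 2.9). Not NE.
(Light, Light): Brand 1 can switch to Heavy (1.4 → 2.8). Not NE.
(Light, Moderate): Brand 1 can switch to Moderate (3.6 → 4.4). Not NE.
(Moderate, None): Brand 1 can switch to Heavy (2.9 → 5.9). Not NE.
(Moderate, Light): Brand 1 can switch to Light (0.7 → 1.4). Not NE.
(Moderate, Moderate): Brand 2 can switch to None (1.3 → 2). Not NE.
(Heavy, None): Brand 2 can switch to Light (1.2 → 3.9). Not NE.
(Heavy, Light): Brand 1 gets 2.8, best alternative 1.4; Brand 2 gets 3.9, best alternative 1.2. No profitable deviation — NE.
(Heavy, Moderate): Brand 1 can switch to Moderate (4 → 4.4). Not NE.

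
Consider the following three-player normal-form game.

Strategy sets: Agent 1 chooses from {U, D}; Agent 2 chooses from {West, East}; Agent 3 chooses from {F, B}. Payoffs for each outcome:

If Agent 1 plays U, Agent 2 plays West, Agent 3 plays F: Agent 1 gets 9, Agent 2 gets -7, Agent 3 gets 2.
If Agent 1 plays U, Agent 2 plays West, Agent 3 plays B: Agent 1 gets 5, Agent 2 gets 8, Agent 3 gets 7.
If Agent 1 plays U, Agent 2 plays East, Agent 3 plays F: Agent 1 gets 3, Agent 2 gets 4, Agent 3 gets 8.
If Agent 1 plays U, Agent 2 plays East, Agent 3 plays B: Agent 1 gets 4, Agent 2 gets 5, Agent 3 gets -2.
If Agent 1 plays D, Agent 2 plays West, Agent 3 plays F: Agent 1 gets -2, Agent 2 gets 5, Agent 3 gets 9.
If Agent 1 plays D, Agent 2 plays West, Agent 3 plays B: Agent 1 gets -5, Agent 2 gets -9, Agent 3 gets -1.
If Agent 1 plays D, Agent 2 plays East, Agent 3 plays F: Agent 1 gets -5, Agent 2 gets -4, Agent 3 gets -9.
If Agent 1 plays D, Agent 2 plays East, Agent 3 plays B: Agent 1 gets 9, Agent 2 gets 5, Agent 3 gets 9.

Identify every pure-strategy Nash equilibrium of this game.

(U, West, B) and (U, East, F) and (D, East, B)

For each player, find the best response to each opponent profile; mutual best responses are the pure NE.
Agent 1 against (West, F): payoffs 9, -2 → best response U.
Agent 1 against (West, B): payoffs 5, -5 → best response U.
Agent 1 against (East, F): payoffs 3, -5 → best response U.
Agent 1 against (East, B): payoffs 4, 9 → best response D.
Agent 2 against (U, F): payoffs -7, 4 → best response East.
Agent 2 against (U, B): payoffs 8, 5 → best response West.
Agent 2 against (D, F): payoffs 5, -4 → best response West.
Agent 2 against (D, B): payoffs -9, 5 → best response East.
Agent 3 against (U, West): payoffs 2, 7 → best response B.
Agent 3 against (U, East): payoffs 8, -2 → best response F.
Agent 3 against (D, West): payoffs 9, -1 → best response F.
Agent 3 against (D, East): payoffs -9, 9 → best response B.
Mutual best responses: (U, West, B); (U, East, F); (D, East, B).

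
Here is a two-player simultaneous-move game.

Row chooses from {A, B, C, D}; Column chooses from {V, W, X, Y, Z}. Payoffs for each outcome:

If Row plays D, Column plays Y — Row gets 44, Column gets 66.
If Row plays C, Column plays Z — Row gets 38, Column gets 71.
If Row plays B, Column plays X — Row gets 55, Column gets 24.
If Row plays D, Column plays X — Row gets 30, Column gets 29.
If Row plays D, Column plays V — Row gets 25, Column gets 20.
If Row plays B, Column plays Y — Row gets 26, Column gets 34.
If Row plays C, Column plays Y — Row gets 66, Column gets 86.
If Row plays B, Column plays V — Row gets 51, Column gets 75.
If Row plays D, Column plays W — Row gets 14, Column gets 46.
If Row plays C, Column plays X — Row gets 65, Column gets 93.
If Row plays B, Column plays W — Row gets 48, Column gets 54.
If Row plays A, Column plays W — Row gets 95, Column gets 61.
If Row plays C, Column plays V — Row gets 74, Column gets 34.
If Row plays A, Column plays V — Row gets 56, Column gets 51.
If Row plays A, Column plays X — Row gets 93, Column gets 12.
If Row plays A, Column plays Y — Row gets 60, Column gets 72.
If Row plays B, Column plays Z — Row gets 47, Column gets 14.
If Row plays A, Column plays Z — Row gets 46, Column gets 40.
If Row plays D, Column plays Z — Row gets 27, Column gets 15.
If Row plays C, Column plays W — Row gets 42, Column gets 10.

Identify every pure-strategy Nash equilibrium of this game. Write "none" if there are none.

Row against V: payoffs 56, 51, 74, 25 → best response C.
Row against W: payoffs 95, 48, 42, 14 → best response A.
Row against X: payoffs 93, 55, 65, 30 → best response A.
Row against Y: payoffs 60, 26, 66, 44 → best response C.
Row against Z: payoffs 46, 47, 38, 27 → best response B.
Column against A: payoffs 51, 61, 12, 72, 40 → best response Y.
Column against B: payoffs 75, 54, 24, 34, 14 → best response V.
Column against C: payoffs 34, 10, 93, 86, 71 → best response X.
Column against D: payoffs 20, 46, 29, 66, 15 → best response Y.
No profile is a mutual best response for all players.

none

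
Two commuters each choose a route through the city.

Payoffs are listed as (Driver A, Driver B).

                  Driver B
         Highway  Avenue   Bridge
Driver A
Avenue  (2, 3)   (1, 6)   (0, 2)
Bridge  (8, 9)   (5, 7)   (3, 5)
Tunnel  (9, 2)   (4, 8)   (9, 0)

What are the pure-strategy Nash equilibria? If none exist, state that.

This game has no pure Nash equilibrium.

Driver A against Highway: payoffs 2, 8, 9 → best response Tunnel.
Driver A against Avenue: payoffs 1, 5, 4 → best response Bridge.
Driver A against Bridge: payoffs 0, 3, 9 → best response Tunnel.
Driver B against Avenue: payoffs 3, 6, 2 → best response Avenue.
Driver B against Bridge: payoffs 9, 7, 5 → best response Highway.
Driver B against Tunnel: payoffs 2, 8, 0 → best response Avenue.
No profile is a mutual best response for all players.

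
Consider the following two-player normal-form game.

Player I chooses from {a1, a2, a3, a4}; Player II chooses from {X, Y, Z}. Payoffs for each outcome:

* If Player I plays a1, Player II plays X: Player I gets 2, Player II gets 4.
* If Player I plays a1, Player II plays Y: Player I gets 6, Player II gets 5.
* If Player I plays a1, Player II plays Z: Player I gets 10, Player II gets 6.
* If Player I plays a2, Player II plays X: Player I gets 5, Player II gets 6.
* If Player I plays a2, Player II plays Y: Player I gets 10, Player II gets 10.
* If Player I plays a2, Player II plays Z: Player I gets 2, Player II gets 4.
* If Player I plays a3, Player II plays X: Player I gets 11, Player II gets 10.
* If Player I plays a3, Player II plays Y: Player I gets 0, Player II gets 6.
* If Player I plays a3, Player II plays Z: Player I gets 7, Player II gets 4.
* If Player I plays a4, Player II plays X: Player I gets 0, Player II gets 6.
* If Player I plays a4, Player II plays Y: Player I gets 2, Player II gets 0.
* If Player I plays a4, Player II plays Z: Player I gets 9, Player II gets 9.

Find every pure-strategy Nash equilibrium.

Pure-strategy Nash equilibria: (a1, Z); (a2, Y); (a3, X)

(a1, X): Player I can switch to a2 (2 → 5). Not NE.
(a1, Y): Player I can switch to a2 (6 → 10). Not NE.
(a1, Z): Player I gets 10, best alternative 9; Player II gets 6, best alternative 5. No profitable deviation — NE.
(a2, X): Player I can switch to a3 (5 → 11). Not NE.
(a2, Y): Player I gets 10, best alternative 6; Player II gets 10, best alternative 6. No profitable deviation — NE.
(a2, Z): Player I can switch to a1 (2 → 10). Not NE.
(a3, X): Player I gets 11, best alternative 5; Player II gets 10, best alternative 6. No profitable deviation — NE.
(a3, Y): Player I can switch to a1 (0 → 6). Not NE.
(a3, Z): Player I can switch to a1 (7 → 10). Not NE.
(The remaining 3 profiles each have a profitable deviation by the same check.)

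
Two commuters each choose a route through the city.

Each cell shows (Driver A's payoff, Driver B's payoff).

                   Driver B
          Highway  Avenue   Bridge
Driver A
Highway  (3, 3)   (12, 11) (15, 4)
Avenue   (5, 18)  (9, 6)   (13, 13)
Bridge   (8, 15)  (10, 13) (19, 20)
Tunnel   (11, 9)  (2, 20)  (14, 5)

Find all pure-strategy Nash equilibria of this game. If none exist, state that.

(Highway, Highway): Driver A can switch to Avenue (3 → 5). Not NE.
(Highway, Avenue): Driver A gets 12, best alternative 10; Driver B gets 11, best alternative 4. No profitable deviation — NE.
(Highway, Bridge): Driver A can switch to Bridge (15 → 19). Not NE.
(Avenue, Highway): Driver A can switch to Bridge (5 → 8). Not NE.
(Avenue, Avenue): Driver A can switch to Highway (9 → 12). Not NE.
(Avenue, Bridge): Driver A can switch to Highway (13 → 15). Not NE.
(Bridge, Highway): Driver A can switch to Tunnel (8 → 11). Not NE.
(Bridge, Avenue): Driver A can switch to Highway (10 → 12). Not NE.
(Bridge, Bridge): Driver A gets 19, best alternative 15; Driver B gets 20, best alternative 15. No profitable deviation — NE.
(Tunnel, Highway): Driver B can switch to Avenue (9 → 20). Not NE.
(Tunnel, Avenue): Driver A can switch to Highway (2 → 12). Not NE.
(Tunnel, Bridge): Driver A can switch to Highway (14 → 15). Not NE.

Pure-strategy Nash equilibria: (Highway, Avenue), (Bridge, Bridge)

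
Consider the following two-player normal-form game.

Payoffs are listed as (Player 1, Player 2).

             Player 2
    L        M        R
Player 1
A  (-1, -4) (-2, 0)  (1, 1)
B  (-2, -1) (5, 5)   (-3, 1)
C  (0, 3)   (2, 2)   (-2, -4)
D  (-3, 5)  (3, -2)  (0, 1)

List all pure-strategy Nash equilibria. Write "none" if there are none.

(A, R), (B, M), (C, L)

Check each profile: it is a Nash equilibrium iff no player can strictly gain by switching unilaterally.
(A, L): Player 1 can switch to C (-1 → 0). Not NE.
(A, M): Player 1 can switch to B (-2 → 5). Not NE.
(A, R): Player 1 gets 1, best alternative 0; Player 2 gets 1, best alternative 0. No profitable deviation — NE.
(B, L): Player 1 can switch to A (-2 → -1). Not NE.
(B, M): Player 1 gets 5, best alternative 3; Player 2 gets 5, best alternative 1. No profitable deviation — NE.
(B, R): Player 1 can switch to A (-3 → 1). Not NE.
(C, L): Player 1 gets 0, best alternative -1; Player 2 gets 3, best alternative 2. No profitable deviation — NE.
(C, M): Player 1 can switch to B (2 → 5). Not NE.
(C, R): Player 1 can switch to A (-2 → 1). Not NE.
(D, L): Player 1 can switch to A (-3 → -1). Not NE.
(D, M): Player 1 can switch to B (3 → 5). Not NE.
(D, R): Player 1 can switch to A (0 → 1). Not NE.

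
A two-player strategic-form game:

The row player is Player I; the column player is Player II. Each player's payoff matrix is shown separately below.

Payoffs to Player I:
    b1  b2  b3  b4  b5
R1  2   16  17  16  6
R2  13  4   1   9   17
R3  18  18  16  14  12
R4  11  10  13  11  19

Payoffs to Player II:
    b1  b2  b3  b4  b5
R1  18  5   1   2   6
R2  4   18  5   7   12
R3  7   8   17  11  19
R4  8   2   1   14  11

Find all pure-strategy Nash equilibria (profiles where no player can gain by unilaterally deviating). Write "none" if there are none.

No pure-strategy Nash equilibrium.

Check each profile: it is a Nash equilibrium iff no player can strictly gain by switching unilaterally.
(R1, b1): Player I can switch to R2 (2 → 13). Not NE.
(R1, b2): Player I can switch to R3 (16 → 18). Not NE.
(R1, b3): Player II can switch to b1 (1 → 18). Not NE.
(R1, b4): Player II can switch to b1 (2 → 18). Not NE.
(R1, b5): Player I can switch to R2 (6 → 17). Not NE.
(R2, b1): Player I can switch to R3 (13 → 18). Not NE.
(R2, b2): Player I can switch to R1 (4 → 16). Not NE.
(R2, b3): Player I can switch to R1 (1 → 17). Not NE.
(R2, b4): Player I can switch to R1 (9 → 16). Not NE.
(R2, b5): Player I can switch to R4 (17 → 19). Not NE.
(R3, b1): Player II can switch to b2 (7 → 8). Not NE.
(R3, b2): Player II can switch to b3 (8 → 17). Not NE.
(The remaining 8 profiles each have a profitable deviation by the same check.)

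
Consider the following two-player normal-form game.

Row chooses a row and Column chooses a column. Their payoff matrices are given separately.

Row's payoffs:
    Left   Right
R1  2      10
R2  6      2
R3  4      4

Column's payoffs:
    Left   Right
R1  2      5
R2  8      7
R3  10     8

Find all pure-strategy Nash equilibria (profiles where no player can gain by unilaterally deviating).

(R1, Right); (R2, Left)

For each player, find the best response to each opponent profile; mutual best responses are the pure NE.
Row against Left: payoffs 2, 6, 4 → best response R2.
Row against Right: payoffs 10, 2, 4 → best response R1.
Column against R1: payoffs 2, 5 → best response Right.
Column against R2: payoffs 8, 7 → best response Left.
Column against R3: payoffs 10, 8 → best response Left.
Mutual best responses: (R1, Right); (R2, Left).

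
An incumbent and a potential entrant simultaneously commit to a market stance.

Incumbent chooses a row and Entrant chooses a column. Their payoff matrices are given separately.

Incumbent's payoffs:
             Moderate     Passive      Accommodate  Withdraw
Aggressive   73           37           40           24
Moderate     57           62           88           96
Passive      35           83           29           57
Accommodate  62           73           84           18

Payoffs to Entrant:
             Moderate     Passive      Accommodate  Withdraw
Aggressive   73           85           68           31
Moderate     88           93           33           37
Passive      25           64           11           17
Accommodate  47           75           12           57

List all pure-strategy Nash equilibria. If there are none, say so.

Incumbent against Moderate: payoffs 73, 57, 35, 62 → best response Aggressive.
Incumbent against Passive: payoffs 37, 62, 83, 73 → best response Passive.
Incumbent against Accommodate: payoffs 40, 88, 29, 84 → best response Moderate.
Incumbent against Withdraw: payoffs 24, 96, 57, 18 → best response Moderate.
Entrant against Aggressive: payoffs 73, 85, 68, 31 → best response Passive.
Entrant against Moderate: payoffs 88, 93, 33, 37 → best response Passive.
Entrant against Passive: payoffs 25, 64, 11, 17 → best response Passive.
Entrant against Accommodate: payoffs 47, 75, 12, 57 → best response Passive.
Mutual best responses: (Passive, Passive).

The unique pure-strategy Nash equilibrium is (Passive, Passive).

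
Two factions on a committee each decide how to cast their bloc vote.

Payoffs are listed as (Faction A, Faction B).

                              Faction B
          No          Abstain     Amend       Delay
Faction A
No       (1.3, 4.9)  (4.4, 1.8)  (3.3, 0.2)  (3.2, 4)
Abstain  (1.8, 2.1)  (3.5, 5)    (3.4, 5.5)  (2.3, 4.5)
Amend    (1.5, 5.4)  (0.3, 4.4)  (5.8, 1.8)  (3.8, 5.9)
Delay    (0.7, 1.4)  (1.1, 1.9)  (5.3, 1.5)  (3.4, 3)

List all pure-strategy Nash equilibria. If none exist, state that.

(No, No): Faction A can switch to Abstain (1.3 → 1.8). Not NE.
(No, Abstain): Faction B can switch to No (1.8 → 4.9). Not NE.
(No, Amend): Faction A can switch to Abstain (3.3 → 3.4). Not NE.
(No, Delay): Faction A can switch to Amend (3.2 → 3.8). Not NE.
(Abstain, No): Faction B can switch to Abstain (2.1 → 5). Not NE.
(Abstain, Abstain): Faction A can switch to No (3.5 → 4.4). Not NE.
(Abstain, Amend): Faction A can switch to Amend (3.4 → 5.8). Not NE.
(Abstain, Delay): Faction A can switch to No (2.3 → 3.2). Not NE.
(Amend, No): Faction A can switch to Abstain (1.5 → 1.8). Not NE.
(Amend, Abstain): Faction A can switch to No (0.3 → 4.4). Not NE.
(Amend, Delay): Faction A gets 3.8, best alternative 3.4; Faction B gets 5.9, best alternative 5.4. No profitable deviation — NE.
(The remaining 5 profiles each have a profitable deviation by the same check.)

(Amend, Delay)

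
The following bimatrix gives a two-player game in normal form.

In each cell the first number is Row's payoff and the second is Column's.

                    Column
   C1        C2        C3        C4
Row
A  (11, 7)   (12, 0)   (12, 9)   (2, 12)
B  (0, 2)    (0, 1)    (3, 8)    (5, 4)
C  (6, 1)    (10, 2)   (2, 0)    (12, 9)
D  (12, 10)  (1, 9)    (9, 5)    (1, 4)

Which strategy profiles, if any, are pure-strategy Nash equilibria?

Pure-strategy Nash equilibria: (C, C4) and (D, C1)

(A, C1): Row can switch to D (11 → 12). Not NE.
(A, C2): Column can switch to C1 (0 → 7). Not NE.
(A, C3): Column can switch to C4 (9 → 12). Not NE.
(A, C4): Row can switch to B (2 → 5). Not NE.
(B, C1): Row can switch to A (0 → 11). Not NE.
(B, C2): Row can switch to A (0 → 12). Not NE.
(C, C4): Row gets 12, best alternative 5; Column gets 9, best alternative 2. No profitable deviation — NE.
(D, C1): Row gets 12, best alternative 11; Column gets 10, best alternative 9. No profitable deviation — NE.
(The remaining 8 profiles each have a profitable deviation by the same check.)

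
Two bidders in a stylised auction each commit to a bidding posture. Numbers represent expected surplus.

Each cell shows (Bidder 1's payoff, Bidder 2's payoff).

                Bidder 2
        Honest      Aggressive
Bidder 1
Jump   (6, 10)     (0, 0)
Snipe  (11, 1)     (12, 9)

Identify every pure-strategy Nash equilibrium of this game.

Bidder 1 against Honest: payoffs 6, 11 → best response Snipe.
Bidder 1 against Aggressive: payoffs 0, 12 → best response Snipe.
Bidder 2 against Jump: payoffs 10, 0 → best response Honest.
Bidder 2 against Snipe: payoffs 1, 9 → best response Aggressive.
Mutual best responses: (Snipe, Aggressive).

The unique pure-strategy Nash equilibrium is (Snipe, Aggressive).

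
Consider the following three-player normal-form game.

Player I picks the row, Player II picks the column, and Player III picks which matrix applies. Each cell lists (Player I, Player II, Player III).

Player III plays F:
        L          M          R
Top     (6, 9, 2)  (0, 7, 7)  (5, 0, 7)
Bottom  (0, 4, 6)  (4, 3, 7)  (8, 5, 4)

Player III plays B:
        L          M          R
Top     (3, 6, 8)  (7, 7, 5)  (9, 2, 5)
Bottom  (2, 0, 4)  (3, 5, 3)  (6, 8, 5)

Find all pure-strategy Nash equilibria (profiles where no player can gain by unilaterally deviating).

No pure-strategy Nash equilibrium.

Player I against (L, F): payoffs 6, 0 → best response Top.
Player I against (L, B): payoffs 3, 2 → best response Top.
Player I against (M, F): payoffs 0, 4 → best response Bottom.
Player I against (M, B): payoffs 7, 3 → best response Top.
Player I against (R, F): payoffs 5, 8 → best response Bottom.
Player I against (R, B): payoffs 9, 6 → best response Top.
Player II against (Top, F): payoffs 9, 7, 0 → best response L.
Player II against (Top, B): payoffs 6, 7, 2 → best response M.
Player II against (Bottom, F): payoffs 4, 3, 5 → best response R.
Player II against (Bottom, B): payoffs 0, 5, 8 → best response R.
Player III against (Top, L): payoffs 2, 8 → best response B.
Player III against (Top, M): payoffs 7, 5 → best response F.
Player III against (Top, R): payoffs 7, 5 → best response F.
Player III against (Bottom, L): payoffs 6, 4 → best response F.
Player III against (Bottom, M): payoffs 7, 3 → best response F.
Player III against (Bottom, R): payoffs 4, 5 → best response B.
No profile is a mutual best response for all players.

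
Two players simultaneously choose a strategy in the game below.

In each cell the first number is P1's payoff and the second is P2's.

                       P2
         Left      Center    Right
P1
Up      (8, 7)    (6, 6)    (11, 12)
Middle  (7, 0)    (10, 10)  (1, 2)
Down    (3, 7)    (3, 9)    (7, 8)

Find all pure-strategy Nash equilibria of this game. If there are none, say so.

(Up, Right) and (Middle, Center)

P1 against Left: payoffs 8, 7, 3 → best response Up.
P1 against Center: payoffs 6, 10, 3 → best response Middle.
P1 against Right: payoffs 11, 1, 7 → best response Up.
P2 against Up: payoffs 7, 6, 12 → best response Right.
P2 against Middle: payoffs 0, 10, 2 → best response Center.
P2 against Down: payoffs 7, 9, 8 → best response Center.
Mutual best responses: (Up, Right); (Middle, Center).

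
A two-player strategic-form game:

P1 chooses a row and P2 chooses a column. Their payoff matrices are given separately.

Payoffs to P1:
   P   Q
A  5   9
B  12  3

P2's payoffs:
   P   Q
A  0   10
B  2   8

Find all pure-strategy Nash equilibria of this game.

(A, P): P1 can switch to B (5 → 12). Not NE.
(A, Q): P1 gets 9, best alternative 3; P2 gets 10, best alternative 0. No profitable deviation — NE.
(B, P): P2 can switch to Q (2 → 8). Not NE.
(B, Q): P1 can switch to A (3 → 9). Not NE.

Pure NE: (A, Q)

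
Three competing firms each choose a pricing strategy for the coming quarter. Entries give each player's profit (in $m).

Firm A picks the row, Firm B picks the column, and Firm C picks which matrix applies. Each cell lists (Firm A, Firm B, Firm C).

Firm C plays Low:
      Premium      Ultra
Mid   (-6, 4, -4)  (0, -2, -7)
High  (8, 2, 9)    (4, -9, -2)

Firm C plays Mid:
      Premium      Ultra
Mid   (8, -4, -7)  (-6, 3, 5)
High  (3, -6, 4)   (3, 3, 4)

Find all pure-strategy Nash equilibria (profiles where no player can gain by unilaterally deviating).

(High, Premium, Low); (High, Ultra, Mid)

Firm A against (Premium, Low): payoffs -6, 8 → best response High.
Firm A against (Premium, Mid): payoffs 8, 3 → best response Mid.
Firm A against (Ultra, Low): payoffs 0, 4 → best response High.
Firm A against (Ultra, Mid): payoffs -6, 3 → best response High.
Firm B against (Mid, Low): payoffs 4, -2 → best response Premium.
Firm B against (Mid, Mid): payoffs -4, 3 → best response Ultra.
Firm B against (High, Low): payoffs 2, -9 → best response Premium.
Firm B against (High, Mid): payoffs -6, 3 → best response Ultra.
Firm C against (Mid, Premium): payoffs -4, -7 → best response Low.
Firm C against (Mid, Ultra): payoffs -7, 5 → best response Mid.
Firm C against (High, Premium): payoffs 9, 4 → best response Low.
Firm C against (High, Ultra): payoffs -2, 4 → best response Mid.
Mutual best responses: (High, Premium, Low); (High, Ultra, Mid).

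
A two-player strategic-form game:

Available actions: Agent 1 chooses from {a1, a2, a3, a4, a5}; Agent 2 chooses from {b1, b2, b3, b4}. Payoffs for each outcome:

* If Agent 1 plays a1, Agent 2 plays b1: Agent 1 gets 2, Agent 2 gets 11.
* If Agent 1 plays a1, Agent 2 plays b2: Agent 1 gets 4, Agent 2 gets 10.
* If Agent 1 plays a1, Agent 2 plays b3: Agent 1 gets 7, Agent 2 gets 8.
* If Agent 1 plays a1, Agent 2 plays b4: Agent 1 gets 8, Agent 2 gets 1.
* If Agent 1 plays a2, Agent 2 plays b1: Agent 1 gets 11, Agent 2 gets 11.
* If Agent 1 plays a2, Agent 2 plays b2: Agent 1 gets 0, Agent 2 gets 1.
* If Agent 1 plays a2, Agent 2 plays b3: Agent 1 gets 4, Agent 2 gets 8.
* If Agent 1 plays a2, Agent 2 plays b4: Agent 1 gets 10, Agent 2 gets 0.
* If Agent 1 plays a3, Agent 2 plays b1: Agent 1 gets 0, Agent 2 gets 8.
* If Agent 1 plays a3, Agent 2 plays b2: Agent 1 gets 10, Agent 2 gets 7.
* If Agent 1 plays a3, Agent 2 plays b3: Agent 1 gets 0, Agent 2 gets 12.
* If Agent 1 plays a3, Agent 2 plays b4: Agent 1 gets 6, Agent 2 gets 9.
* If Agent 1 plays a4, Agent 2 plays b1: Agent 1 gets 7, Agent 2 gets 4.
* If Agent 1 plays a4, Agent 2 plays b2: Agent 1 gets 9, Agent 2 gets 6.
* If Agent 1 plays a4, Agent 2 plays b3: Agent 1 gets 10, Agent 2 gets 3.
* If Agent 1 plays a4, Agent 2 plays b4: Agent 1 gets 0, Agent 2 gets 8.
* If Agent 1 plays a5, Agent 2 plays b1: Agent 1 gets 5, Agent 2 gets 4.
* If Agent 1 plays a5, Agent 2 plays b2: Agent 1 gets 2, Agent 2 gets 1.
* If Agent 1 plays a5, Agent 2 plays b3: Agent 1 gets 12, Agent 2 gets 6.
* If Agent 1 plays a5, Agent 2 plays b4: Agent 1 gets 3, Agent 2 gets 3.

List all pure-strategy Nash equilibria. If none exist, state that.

(a1, b1): Agent 1 can switch to a2 (2 → 11). Not NE.
(a1, b2): Agent 1 can switch to a3 (4 → 10). Not NE.
(a1, b3): Agent 1 can switch to a4 (7 → 10). Not NE.
(a1, b4): Agent 1 can switch to a2 (8 → 10). Not NE.
(a2, b1): Agent 1 gets 11, best alternative 7; Agent 2 gets 11, best alternative 8. No profitable deviation — NE.
(a2, b2): Agent 1 can switch to a1 (0 → 4). Not NE.
(a2, b3): Agent 1 can switch to a1 (4 → 7). Not NE.
(a5, b3): Agent 1 gets 12, best alternative 10; Agent 2 gets 6, best alternative 4. No profitable deviation — NE.
(The remaining 12 profiles each have a profitable deviation by the same check.)

Pure-strategy Nash equilibria: (a2, b1), (a5, b3)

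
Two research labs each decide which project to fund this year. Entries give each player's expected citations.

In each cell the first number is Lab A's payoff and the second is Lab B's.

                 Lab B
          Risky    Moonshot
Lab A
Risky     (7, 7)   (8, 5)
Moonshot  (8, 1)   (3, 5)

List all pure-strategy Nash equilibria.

Lab A against Risky: payoffs 7, 8 → best response Moonshot.
Lab A against Moonshot: payoffs 8, 3 → best response Risky.
Lab B against Risky: payoffs 7, 5 → best response Risky.
Lab B against Moonshot: payoffs 1, 5 → best response Moonshot.
No profile is a mutual best response for all players.

This game has no pure Nash equilibrium.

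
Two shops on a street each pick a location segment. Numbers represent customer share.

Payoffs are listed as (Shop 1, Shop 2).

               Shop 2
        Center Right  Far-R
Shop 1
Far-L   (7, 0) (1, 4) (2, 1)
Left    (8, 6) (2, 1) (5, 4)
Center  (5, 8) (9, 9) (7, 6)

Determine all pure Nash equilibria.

(Far-L, Center): Shop 1 can switch to Left (7 → 8). Not NE.
(Far-L, Right): Shop 1 can switch to Left (1 → 2). Not NE.
(Far-L, Far-R): Shop 1 can switch to Left (2 → 5). Not NE.
(Left, Center): Shop 1 gets 8, best alternative 7; Shop 2 gets 6, best alternative 4. No profitable deviation — NE.
(Left, Right): Shop 1 can switch to Center (2 → 9). Not NE.
(Left, Far-R): Shop 1 can switch to Center (5 → 7). Not NE.
(Center, Center): Shop 1 can switch to Far-L (5 → 7). Not NE.
(Center, Right): Shop 1 gets 9, best alternative 2; Shop 2 gets 9, best alternative 8. No profitable deviation — NE.
(The remaining 1 profile has a profitable deviation by the same check.)

The pure Nash equilibria are (Left, Center), (Center, Right).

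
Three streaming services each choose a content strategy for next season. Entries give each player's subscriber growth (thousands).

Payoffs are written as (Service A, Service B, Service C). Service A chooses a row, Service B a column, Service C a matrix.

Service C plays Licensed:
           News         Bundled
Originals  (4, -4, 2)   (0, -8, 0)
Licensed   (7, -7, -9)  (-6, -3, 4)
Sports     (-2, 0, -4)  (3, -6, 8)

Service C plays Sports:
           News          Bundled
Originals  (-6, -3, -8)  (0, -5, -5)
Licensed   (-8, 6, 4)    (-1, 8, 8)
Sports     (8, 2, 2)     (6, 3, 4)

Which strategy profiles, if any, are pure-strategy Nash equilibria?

Mark each player's best response to every combination of opponents' strategies; a profile where every player is best-responding is a pure Nash equilibrium.
Service A against (News, Licensed): payoffs 4, 7, -2 → best response Licensed.
Service A against (News, Sports): payoffs -6, -8, 8 → best response Sports.
Service A against (Bundled, Licensed): payoffs 0, -6, 3 → best response Sports.
Service A against (Bundled, Sports): payoffs 0, -1, 6 → best response Sports.
Service B against (Originals, Licensed): payoffs -4, -8 → best response News.
Service B against (Originals, Sports): payoffs -3, -5 → best response News.
Service B against (Licensed, Licensed): payoffs -7, -3 → best response Bundled.
Service B against (Licensed, Sports): payoffs 6, 8 → best response Bundled.
Service B against (Sports, Licensed): payoffs 0, -6 → best response News.
Service B against (Sports, Sports): payoffs 2, 3 → best response Bundled.
Service C against (Originals, News): payoffs 2, -8 → best response Licensed.
Service C against (Originals, Bundled): payoffs 0, -5 → best response Licensed.
Service C against (Licensed, News): payoffs -9, 4 → best response Sports.
Service C against (Licensed, Bundled): payoffs 4, 8 → best response Sports.
Service C against (Sports, News): payoffs -4, 2 → best response Sports.
Service C against (Sports, Bundled): payoffs 8, 4 → best response Licensed.
No profile is a mutual best response for all players.

There is no pure-strategy Nash equilibrium.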